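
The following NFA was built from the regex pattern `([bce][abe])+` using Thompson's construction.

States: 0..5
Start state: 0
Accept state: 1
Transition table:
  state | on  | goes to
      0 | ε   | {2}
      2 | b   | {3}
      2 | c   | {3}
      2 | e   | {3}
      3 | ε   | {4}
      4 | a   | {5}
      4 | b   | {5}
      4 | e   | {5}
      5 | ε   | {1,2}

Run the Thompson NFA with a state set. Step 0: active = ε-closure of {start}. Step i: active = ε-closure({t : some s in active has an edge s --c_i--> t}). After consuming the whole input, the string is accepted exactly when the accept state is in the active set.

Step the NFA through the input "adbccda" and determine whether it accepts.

start: ε-closure({0}) = {0,2}
'a' @ 1: {}  — no active states
rest 'dbccda' ignored (set empty)
end set {} — state 1 not in

Answer: REJECT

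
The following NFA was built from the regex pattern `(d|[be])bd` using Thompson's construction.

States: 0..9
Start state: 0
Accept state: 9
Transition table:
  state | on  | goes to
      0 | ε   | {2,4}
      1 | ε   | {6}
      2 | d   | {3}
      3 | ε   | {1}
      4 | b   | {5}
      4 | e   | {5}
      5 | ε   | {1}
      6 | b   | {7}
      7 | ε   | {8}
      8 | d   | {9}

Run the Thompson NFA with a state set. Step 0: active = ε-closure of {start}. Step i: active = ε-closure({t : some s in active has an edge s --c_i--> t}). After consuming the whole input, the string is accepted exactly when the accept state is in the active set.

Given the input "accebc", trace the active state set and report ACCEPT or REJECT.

Answer: REJECT

Trace:
start: ε-closure({0}) = {0,2,4}
'a' @ 1: {}  — state set empty
rest 'ccebc' ignored (set empty)
final: {}; accept 9 not in set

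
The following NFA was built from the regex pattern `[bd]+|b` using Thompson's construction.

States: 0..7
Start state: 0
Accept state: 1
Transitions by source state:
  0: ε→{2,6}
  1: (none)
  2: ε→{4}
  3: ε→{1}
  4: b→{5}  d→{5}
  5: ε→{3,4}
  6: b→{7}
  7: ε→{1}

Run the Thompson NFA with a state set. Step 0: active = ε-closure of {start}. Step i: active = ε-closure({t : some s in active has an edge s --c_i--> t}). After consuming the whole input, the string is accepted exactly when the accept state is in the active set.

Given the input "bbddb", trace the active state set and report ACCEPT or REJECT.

initial (ε-close {0}): {0,2,4,6}
'b' @ 1: {1,3,4,5,7}  ✓accept
'b' @ 2: {1,3,4,5}  ✓accept
'd' @ 3: {1,3,4,5}  ✓accept
'd' @ 4: {1,3,4,5}  ✓accept
'b' @ 5: {1,3,4,5}  ✓accept
end set {1,3,4,5} — state 1 in

Answer: ACCEPT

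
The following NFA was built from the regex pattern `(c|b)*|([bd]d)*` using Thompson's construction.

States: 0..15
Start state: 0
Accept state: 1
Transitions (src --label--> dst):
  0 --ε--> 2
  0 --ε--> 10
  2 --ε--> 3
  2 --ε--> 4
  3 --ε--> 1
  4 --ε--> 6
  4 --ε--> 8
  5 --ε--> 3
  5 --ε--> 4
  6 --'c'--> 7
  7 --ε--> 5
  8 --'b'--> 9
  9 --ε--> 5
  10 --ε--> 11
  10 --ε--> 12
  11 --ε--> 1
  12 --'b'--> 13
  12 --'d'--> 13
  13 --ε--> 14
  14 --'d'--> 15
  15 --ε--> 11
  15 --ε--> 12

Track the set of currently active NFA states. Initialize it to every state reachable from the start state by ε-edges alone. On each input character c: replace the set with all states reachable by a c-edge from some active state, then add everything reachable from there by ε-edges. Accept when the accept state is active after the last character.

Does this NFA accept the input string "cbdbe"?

initial (ε-close {0}): {0,1,2,3,4,6,8,10,11,12}
'c' @ 1: {1,3,4,5,6,7,8}  [accepting]
'b' @ 2: {1,3,4,5,6,8,9}  [accepting]
'd' @ 3: {}  — dead — no transitions
rest 'be' ignored (set empty)
after full input: {}  (accept=1 not in)

Answer: REJECT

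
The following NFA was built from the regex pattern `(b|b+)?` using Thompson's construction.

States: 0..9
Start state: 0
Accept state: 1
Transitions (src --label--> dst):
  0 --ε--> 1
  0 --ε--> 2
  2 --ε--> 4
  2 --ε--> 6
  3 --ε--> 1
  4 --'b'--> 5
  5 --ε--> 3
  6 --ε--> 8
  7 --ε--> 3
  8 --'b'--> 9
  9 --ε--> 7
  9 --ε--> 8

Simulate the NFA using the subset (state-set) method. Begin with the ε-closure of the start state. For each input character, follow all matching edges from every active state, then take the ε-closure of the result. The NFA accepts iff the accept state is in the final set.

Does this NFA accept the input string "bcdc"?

S₀ = ε-closure({0}) = {0,1,2,4,6,8}
'b' @ 1: {1,3,5,7,8,9}  (accept∈set)
'c' @ 2: {}  — state set empty
rest 'dc' ignored (set empty)
final: {}; accept 1 not in set

Answer: REJECT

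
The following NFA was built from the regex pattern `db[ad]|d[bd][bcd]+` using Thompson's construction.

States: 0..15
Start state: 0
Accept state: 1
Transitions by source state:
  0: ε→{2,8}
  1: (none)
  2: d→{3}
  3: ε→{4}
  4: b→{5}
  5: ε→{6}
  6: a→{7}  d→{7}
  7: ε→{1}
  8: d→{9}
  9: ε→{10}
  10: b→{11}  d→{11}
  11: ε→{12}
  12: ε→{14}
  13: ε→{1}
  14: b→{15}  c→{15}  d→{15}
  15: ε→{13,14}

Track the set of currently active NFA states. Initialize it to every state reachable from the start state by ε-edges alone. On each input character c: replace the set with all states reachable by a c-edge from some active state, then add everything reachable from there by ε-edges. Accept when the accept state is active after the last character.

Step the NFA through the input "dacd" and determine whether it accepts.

Answer: REJECT

Steps:
initial (ε-close {0}): {0,2,8}
'd' @ 1: {3,4,9,10}
'a' @ 2: {}  — no active states
rest 'cd' ignored (set empty)
after full input: {}  (accept=1 not in)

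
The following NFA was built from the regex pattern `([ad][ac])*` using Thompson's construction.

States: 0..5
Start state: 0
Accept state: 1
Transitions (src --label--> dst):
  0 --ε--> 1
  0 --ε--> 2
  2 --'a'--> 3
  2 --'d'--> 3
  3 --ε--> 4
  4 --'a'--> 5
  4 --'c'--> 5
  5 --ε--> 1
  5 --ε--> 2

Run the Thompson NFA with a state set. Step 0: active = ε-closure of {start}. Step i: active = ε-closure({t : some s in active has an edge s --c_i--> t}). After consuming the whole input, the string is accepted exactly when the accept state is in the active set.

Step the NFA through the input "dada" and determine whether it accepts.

S₀ = ε-closure({0}) = {0,1,2}
'd' @ 1: {3,4}
'a' @ 2: {1,2,5}  (accept∈set)
'd' @ 3: {3,4}
'a' @ 4: {1,2,5}  (accept∈set)
end set {1,2,5} — state 1 in

Answer: ACCEPT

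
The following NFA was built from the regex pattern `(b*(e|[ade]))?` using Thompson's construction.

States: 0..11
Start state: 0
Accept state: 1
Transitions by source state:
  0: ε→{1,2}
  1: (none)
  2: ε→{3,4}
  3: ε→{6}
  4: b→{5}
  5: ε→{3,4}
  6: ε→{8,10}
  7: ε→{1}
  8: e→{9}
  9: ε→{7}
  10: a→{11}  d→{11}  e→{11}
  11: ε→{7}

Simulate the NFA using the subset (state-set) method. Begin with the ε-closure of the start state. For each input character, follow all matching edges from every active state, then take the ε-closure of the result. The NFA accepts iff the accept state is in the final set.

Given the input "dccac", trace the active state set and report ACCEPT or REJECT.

Answer: REJECT

Steps:
S₀ = ε-closure({0}) = {0,1,2,3,4,6,8,10}
'd' @ 1: {1,7,11}  (accept∈set)
'c' @ 2: {}  — state set empty
rest 'cac' ignored (set empty)
end set {} — state 1 not in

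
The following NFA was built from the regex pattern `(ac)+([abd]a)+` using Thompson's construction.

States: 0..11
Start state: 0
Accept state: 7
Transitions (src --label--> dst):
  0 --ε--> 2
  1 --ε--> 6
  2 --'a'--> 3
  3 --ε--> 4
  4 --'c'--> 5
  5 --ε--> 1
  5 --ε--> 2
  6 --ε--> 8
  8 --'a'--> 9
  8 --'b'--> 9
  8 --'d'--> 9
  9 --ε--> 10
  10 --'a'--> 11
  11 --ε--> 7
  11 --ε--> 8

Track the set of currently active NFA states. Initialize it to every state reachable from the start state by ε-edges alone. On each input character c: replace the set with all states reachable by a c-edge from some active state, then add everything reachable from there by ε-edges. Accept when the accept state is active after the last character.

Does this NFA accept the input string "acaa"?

Answer: ACCEPT

Trace:
S₀ = ε-closure({0}) = {0,2}
'a' @ 1: {3,4}
'c' @ 2: {1,2,5,6,8}
'a' @ 3: {3,4,9,10}
'a' @ 4: {7,8,11}  (accept∈set)
final: {7,8,11}; accept 7 in set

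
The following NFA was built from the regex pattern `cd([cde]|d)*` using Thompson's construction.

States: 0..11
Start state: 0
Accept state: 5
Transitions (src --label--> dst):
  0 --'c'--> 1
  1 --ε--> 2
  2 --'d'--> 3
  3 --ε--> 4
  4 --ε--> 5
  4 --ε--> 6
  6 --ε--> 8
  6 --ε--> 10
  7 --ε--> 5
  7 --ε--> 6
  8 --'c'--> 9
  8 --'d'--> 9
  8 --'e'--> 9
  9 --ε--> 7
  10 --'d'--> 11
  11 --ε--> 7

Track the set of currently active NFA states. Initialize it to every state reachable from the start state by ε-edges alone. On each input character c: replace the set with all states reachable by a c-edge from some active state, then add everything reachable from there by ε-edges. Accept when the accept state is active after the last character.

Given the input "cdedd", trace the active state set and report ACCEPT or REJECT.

start: ε-closure({0}) = {0}
'c' @ 1: {1,2}
'd' @ 2: {3,4,5,6,8,10}  ✓accept
'e' @ 3: {5,6,7,8,9,10}  ✓accept
'd' @ 4: {5,6,7,8,9,10,11}  ✓accept
'd' @ 5: {5,6,7,8,9,10,11}  ✓accept
end set {5,6,7,8,9,10,11} — state 5 in

Answer: ACCEPT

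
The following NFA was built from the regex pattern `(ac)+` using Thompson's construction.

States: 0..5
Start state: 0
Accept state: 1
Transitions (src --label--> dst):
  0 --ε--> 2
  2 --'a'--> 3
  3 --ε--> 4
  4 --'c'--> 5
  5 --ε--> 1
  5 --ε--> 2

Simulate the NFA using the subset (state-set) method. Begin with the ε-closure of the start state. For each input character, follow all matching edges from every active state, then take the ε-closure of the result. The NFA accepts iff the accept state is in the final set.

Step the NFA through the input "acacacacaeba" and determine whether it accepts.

initial (ε-close {0}): {0,2}
'a' @ 1: {3,4}
'c' @ 2: {1,2,5}  [accepting]
'a' @ 3: {3,4}
'c' @ 4: {1,2,5}  [accepting]
'a' @ 5: {3,4}
'c' @ 6: {1,2,5}  [accepting]
'a' @ 7: {3,4}
'c' @ 8: {1,2,5}  [accepting]
'a' @ 9: {3,4}
'e' @ 10: {}  — no active states
rest 'ba' ignored (set empty)
end set {} — state 1 not in

Answer: REJECT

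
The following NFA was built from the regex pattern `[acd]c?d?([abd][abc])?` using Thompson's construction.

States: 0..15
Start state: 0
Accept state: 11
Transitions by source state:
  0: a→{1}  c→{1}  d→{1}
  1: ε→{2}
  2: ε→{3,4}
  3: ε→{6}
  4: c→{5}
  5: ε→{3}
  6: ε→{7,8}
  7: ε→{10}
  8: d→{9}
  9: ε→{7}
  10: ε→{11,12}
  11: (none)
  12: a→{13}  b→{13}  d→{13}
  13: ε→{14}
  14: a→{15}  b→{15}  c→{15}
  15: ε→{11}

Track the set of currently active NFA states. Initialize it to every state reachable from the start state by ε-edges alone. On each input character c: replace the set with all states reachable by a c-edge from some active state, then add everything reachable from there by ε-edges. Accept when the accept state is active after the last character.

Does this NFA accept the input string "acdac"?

Answer: ACCEPT

Derivation:
initial (ε-close {0}): {0}
'a' @ 1: {1,2,3,4,6,7,8,10,11,12}  (accept∈set)
'c' @ 2: {3,5,6,7,8,10,11,12}  (accept∈set)
'd' @ 3: {7,9,10,11,12,13,14}  (accept∈set)
'a' @ 4: {11,13,14,15}  (accept∈set)
'c' @ 5: {11,15}  (accept∈set)
final: {11,15}; accept 11 in set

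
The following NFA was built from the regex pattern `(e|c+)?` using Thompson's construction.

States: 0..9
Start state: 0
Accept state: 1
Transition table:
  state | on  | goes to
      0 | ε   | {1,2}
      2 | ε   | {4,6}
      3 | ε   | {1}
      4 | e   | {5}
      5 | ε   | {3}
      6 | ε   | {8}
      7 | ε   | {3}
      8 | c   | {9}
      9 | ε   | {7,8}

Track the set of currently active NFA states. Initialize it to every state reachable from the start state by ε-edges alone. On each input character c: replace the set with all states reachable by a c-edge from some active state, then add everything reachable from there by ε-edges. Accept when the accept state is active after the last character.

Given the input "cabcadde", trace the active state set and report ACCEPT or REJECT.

S₀ = ε-closure({0}) = {0,1,2,4,6,8}
'c' @ 1: {1,3,7,8,9}  ✓accept
'a' @ 2: {}  — dead — no transitions
rest 'bcadde' ignored (set empty)
end set {} — state 1 not in

Answer: REJECT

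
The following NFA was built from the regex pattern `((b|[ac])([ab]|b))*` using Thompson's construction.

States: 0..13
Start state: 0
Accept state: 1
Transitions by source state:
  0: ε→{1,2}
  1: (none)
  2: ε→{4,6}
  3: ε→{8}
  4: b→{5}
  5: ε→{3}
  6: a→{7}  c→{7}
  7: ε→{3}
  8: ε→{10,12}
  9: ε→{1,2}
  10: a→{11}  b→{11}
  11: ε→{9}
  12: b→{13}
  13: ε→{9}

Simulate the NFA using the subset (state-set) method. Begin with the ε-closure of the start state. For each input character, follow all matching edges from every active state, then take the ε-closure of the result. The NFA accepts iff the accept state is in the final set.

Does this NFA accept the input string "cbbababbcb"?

S₀ = ε-closure({0}) = {0,1,2,4,6}
'c' @ 1: {3,7,8,10,12}
'b' @ 2: {1,2,4,6,9,11,13}  (accept∈set)
'b' @ 3: {3,5,8,10,12}
'a' @ 4: {1,2,4,6,9,11}  (accept∈set)
'b' @ 5: {3,5,8,10,12}
'a' @ 6: {1,2,4,6,9,11}  (accept∈set)
'b' @ 7: {3,5,8,10,12}
'b' @ 8: {1,2,4,6,9,11,13}  (accept∈set)
'c' @ 9: {3,7,8,10,12}
'b' @ 10: {1,2,4,6,9,11,13}  (accept∈set)
final: {1,2,4,6,9,11,13}; accept 1 in set

Answer: ACCEPT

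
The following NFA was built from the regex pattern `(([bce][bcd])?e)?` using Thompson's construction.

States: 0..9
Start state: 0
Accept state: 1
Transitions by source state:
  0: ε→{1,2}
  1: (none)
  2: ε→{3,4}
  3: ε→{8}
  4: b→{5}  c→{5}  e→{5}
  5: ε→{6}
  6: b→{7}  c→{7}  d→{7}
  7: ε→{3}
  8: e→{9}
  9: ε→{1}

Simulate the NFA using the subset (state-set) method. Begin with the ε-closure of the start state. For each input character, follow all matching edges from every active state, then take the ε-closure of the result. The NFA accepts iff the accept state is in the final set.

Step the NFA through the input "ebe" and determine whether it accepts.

initial (ε-close {0}): {0,1,2,3,4,8}
'e' @ 1: {1,5,6,9}  [accepting]
'b' @ 2: {3,7,8}
'e' @ 3: {1,9}  [accepting]
after full input: {1,9}  (accept=1 in)

Answer: ACCEPT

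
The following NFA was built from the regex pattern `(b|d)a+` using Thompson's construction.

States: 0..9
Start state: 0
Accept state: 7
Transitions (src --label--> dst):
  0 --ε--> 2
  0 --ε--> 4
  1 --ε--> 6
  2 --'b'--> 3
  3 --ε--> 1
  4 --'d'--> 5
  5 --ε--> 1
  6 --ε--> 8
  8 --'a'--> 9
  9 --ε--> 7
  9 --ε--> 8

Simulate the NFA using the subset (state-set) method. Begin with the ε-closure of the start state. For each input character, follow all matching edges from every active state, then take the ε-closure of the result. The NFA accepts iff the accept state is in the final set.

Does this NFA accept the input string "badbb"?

Answer: REJECT

Trace:
S₀ = ε-closure({0}) = {0,2,4}
'b' @ 1: {1,3,6,8}
'a' @ 2: {7,8,9}  [accepting]
'd' @ 3: {}  — state set empty
rest 'bb' ignored (set empty)
end set {} — state 7 not in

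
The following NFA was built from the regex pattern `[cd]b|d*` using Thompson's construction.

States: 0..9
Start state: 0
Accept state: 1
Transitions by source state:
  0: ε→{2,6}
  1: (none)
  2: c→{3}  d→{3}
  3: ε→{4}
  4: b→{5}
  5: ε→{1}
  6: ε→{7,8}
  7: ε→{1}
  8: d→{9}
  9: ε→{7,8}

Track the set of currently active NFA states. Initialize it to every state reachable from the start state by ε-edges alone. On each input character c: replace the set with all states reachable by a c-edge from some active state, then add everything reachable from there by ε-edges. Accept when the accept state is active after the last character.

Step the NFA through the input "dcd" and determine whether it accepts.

Answer: REJECT

Trace:
start: ε-closure({0}) = {0,1,2,6,7,8}
'd' @ 1: {1,3,4,7,8,9}  [accepting]
'c' @ 2: {}  — no active states
rest 'd' ignored (set empty)
final: {}; accept 1 not in set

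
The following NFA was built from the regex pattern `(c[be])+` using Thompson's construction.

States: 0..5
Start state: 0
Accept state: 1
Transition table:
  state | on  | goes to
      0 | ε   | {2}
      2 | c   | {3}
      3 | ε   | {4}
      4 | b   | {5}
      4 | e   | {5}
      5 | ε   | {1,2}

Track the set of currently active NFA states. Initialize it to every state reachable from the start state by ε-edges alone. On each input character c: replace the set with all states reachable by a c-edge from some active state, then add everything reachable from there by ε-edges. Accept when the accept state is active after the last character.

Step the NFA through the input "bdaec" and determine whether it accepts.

start: ε-closure({0}) = {0,2}
'b' @ 1: {}  — state set empty
rest 'daec' ignored (set empty)
end set {} — state 1 not in

Answer: REJECT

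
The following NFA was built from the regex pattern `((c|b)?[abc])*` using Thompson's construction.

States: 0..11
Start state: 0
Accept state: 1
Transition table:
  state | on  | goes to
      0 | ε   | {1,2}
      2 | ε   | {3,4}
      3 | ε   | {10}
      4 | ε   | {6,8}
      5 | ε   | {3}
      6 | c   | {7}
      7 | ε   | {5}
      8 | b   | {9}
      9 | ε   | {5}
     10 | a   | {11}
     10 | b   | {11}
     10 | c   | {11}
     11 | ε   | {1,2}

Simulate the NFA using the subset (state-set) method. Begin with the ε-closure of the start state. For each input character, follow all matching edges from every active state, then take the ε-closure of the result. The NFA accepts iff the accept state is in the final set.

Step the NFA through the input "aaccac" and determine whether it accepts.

Answer: ACCEPT

Steps:
initial (ε-close {0}): {0,1,2,3,4,6,8,10}
'a' @ 1: {1,2,3,4,6,8,10,11}  [accepting]
'a' @ 2: {1,2,3,4,6,8,10,11}  [accepting]
'c' @ 3: {1,2,3,4,5,6,7,8,10,11}  [accepting]
'c' @ 4: {1,2,3,4,5,6,7,8,10,11}  [accepting]
'a' @ 5: {1,2,3,4,6,8,10,11}  [accepting]
'c' @ 6: {1,2,3,4,5,6,7,8,10,11}  [accepting]
final: {1,2,3,4,5,6,7,8,10,11}; accept 1 in set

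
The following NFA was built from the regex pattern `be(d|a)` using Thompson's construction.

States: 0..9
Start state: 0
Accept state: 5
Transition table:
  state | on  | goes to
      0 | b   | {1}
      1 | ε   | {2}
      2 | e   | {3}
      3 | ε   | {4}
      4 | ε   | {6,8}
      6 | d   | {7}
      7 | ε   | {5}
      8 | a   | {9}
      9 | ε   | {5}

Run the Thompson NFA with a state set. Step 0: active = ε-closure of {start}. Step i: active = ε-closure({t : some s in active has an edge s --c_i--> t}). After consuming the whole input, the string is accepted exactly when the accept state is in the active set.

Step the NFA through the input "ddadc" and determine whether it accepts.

S₀ = ε-closure({0}) = {0}
'd' @ 1: {}  — no active states
rest 'dadc' ignored (set empty)
end set {} — state 5 not in

Answer: REJECT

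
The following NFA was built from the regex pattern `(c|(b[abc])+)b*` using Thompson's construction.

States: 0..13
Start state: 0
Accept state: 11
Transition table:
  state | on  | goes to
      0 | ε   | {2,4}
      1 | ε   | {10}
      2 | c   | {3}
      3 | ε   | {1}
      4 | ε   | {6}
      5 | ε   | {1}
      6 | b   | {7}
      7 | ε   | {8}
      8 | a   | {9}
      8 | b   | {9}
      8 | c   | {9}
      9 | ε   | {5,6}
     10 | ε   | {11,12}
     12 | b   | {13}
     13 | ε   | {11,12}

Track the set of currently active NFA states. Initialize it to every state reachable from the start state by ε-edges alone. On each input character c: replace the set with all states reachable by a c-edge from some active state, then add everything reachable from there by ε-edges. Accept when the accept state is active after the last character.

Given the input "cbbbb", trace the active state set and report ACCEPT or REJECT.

start: ε-closure({0}) = {0,2,4,6}
'c' @ 1: {1,3,10,11,12}  ✓accept
'b' @ 2: {11,12,13}  ✓accept
'b' @ 3: {11,12,13}  ✓accept
'b' @ 4: {11,12,13}  ✓accept
'b' @ 5: {11,12,13}  ✓accept
after full input: {11,12,13}  (accept=11 in)

Answer: ACCEPT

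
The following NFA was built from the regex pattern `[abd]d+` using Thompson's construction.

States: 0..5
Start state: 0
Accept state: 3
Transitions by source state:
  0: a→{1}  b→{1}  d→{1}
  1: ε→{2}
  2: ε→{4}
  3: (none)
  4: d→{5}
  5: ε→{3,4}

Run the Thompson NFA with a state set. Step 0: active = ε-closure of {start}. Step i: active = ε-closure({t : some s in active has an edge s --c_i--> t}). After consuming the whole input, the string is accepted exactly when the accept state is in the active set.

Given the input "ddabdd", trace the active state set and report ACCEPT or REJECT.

Answer: REJECT

Derivation:
start: ε-closure({0}) = {0}
'd' @ 1: {1,2,4}
'd' @ 2: {3,4,5}  ✓accept
'a' @ 3: {}  — dead — no transitions
rest 'bdd' ignored (set empty)
final: {}; accept 3 not in set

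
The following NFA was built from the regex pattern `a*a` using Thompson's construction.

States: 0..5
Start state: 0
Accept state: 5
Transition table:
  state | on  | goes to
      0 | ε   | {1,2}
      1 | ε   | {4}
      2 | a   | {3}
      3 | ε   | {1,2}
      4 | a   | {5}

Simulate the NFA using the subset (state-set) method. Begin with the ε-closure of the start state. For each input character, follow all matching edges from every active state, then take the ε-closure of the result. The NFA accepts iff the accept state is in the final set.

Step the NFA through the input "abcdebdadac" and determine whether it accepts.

Answer: REJECT

Derivation:
initial (ε-close {0}): {0,1,2,4}
'a' @ 1: {1,2,3,4,5}  ✓accept
'b' @ 2: {}  — state set empty
rest 'cdebdadac' ignored (set empty)
end set {} — state 5 not in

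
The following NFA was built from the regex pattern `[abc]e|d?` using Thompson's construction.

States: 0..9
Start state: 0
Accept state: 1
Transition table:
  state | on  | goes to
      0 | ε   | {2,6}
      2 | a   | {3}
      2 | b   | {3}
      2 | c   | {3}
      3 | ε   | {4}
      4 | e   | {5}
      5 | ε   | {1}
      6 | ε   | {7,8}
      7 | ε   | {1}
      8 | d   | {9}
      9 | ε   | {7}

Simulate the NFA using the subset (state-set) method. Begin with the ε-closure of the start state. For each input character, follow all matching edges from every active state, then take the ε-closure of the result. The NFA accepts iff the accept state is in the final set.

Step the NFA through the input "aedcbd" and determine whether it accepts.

S₀ = ε-closure({0}) = {0,1,2,6,7,8}
'a' @ 1: {3,4}
'e' @ 2: {1,5}  (accept∈set)
'd' @ 3: {}  — dead — no transitions
rest 'cbd' ignored (set empty)
final: {}; accept 1 not in set

Answer: REJECT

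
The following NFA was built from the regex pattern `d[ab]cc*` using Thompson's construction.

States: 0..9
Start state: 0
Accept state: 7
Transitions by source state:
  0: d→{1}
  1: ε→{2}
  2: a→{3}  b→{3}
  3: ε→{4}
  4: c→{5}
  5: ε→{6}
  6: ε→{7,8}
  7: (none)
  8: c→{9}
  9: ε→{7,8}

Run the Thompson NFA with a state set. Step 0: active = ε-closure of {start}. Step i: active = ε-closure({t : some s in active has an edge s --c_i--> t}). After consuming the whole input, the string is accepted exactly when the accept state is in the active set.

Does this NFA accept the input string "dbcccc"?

Answer: ACCEPT

Trace:
S₀ = ε-closure({0}) = {0}
'd' @ 1: {1,2}
'b' @ 2: {3,4}
'c' @ 3: {5,6,7,8}  ✓accept
'c' @ 4: {7,8,9}  ✓accept
'c' @ 5: {7,8,9}  ✓accept
'c' @ 6: {7,8,9}  ✓accept
end set {7,8,9} — state 7 in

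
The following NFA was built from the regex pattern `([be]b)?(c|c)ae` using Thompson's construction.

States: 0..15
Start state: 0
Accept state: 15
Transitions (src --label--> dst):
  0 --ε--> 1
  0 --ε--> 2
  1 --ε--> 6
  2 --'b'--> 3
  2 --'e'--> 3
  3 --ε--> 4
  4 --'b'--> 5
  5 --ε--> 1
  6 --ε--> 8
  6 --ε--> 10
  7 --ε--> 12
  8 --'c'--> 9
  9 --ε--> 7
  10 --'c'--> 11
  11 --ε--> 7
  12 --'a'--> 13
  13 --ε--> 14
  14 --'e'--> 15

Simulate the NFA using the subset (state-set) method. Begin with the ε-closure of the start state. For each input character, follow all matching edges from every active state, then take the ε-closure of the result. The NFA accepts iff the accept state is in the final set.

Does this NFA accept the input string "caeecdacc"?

S₀ = ε-closure({0}) = {0,1,2,6,8,10}
'c' @ 1: {7,9,11,12}
'a' @ 2: {13,14}
'e' @ 3: {15}  (accept∈set)
'e' @ 4: {}  — dead — no transitions
rest 'cdacc' ignored (set empty)
after full input: {}  (accept=15 not in)

Answer: REJECT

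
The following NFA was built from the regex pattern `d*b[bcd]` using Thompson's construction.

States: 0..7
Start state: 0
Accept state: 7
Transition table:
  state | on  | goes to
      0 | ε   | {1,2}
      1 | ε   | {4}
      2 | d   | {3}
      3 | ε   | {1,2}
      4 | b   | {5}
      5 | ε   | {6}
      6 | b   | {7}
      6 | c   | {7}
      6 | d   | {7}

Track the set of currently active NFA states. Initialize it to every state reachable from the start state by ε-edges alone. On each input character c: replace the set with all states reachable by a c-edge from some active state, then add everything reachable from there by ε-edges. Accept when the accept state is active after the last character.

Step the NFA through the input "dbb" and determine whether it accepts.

Answer: ACCEPT

Trace:
S₀ = ε-closure({0}) = {0,1,2,4}
'd' @ 1: {1,2,3,4}
'b' @ 2: {5,6}
'b' @ 3: {7}  [accepting]
final: {7}; accept 7 in set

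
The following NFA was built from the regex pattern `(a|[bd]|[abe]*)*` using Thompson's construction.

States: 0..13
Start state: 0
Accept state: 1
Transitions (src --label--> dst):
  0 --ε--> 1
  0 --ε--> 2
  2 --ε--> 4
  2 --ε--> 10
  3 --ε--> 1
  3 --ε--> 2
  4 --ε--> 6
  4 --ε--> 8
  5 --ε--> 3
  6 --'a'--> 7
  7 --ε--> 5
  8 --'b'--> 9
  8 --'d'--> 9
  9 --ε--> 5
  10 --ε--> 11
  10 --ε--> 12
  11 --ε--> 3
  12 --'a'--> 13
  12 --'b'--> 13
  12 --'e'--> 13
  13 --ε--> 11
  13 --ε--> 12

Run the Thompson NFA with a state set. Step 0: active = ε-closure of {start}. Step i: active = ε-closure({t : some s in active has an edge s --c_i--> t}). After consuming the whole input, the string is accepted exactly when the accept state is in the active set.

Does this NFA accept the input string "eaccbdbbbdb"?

Answer: REJECT

Steps:
S₀ = ε-closure({0}) = {0,1,2,3,4,6,8,10,11,12}
'e' @ 1: {1,2,3,4,6,8,10,11,12,13}  [accepting]
'a' @ 2: {1,2,3,4,5,6,7,8,10,11,12,13}  [accepting]
'c' @ 3: {}  — no active states
rest 'cbdbbbdb' ignored (set empty)
final: {}; accept 1 not in set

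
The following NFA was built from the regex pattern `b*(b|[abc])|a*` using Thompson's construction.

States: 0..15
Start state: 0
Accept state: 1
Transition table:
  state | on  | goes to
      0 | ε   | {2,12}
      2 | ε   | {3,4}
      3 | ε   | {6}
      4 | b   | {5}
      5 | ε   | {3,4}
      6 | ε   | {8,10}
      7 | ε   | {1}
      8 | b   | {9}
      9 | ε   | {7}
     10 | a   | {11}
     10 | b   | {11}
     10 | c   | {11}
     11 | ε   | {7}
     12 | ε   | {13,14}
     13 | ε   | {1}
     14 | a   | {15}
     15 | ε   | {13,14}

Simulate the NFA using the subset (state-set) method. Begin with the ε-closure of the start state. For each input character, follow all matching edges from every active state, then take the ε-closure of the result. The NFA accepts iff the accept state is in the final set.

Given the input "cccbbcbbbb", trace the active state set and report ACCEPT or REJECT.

start: ε-closure({0}) = {0,1,2,3,4,6,8,10,12,13,14}
'c' @ 1: {1,7,11}  [accepting]
'c' @ 2: {}  — state set empty
rest 'cbbcbbbb' ignored (set empty)
end set {} — state 1 not in

Answer: REJECT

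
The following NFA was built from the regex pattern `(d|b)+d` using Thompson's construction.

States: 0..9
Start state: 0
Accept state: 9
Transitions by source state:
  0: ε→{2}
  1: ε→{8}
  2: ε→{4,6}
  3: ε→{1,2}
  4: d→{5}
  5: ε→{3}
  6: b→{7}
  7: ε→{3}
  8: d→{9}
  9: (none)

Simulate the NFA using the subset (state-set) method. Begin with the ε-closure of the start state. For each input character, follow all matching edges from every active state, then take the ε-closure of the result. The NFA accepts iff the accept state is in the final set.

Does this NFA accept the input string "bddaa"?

S₀ = ε-closure({0}) = {0,2,4,6}
'b' @ 1: {1,2,3,4,6,7,8}
'd' @ 2: {1,2,3,4,5,6,8,9}  (accept∈set)
'd' @ 3: {1,2,3,4,5,6,8,9}  (accept∈set)
'a' @ 4: {}  — dead — no transitions
rest 'a' ignored (set empty)
final: {}; accept 9 not in set

Answer: REJECT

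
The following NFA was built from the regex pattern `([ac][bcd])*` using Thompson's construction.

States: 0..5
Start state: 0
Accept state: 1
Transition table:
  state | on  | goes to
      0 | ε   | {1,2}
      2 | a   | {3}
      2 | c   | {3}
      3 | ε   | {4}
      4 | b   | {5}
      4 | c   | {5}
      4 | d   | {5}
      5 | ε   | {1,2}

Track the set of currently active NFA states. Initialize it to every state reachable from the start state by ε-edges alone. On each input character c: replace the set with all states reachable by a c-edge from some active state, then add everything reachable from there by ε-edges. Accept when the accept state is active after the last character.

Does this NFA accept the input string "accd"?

initial (ε-close {0}): {0,1,2}
'a' @ 1: {3,4}
'c' @ 2: {1,2,5}  (accept∈set)
'c' @ 3: {3,4}
'd' @ 4: {1,2,5}  (accept∈set)
end set {1,2,5} — state 1 in

Answer: ACCEPT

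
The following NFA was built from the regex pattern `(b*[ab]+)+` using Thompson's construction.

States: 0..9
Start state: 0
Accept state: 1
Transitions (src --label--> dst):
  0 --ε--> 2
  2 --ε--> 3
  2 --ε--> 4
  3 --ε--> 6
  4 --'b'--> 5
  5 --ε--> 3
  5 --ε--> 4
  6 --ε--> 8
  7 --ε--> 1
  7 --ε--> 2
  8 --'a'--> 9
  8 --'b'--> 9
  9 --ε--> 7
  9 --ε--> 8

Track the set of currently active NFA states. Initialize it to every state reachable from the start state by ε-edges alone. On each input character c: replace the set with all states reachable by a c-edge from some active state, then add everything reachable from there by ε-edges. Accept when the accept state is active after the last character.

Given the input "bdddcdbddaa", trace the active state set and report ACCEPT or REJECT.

S₀ = ε-closure({0}) = {0,2,3,4,6,8}
'b' @ 1: {1,2,3,4,5,6,7,8,9}  (accept∈set)
'd' @ 2: {}  — dead — no transitions
rest 'ddcdbddaa' ignored (set empty)
after full input: {}  (accept=1 not in)

Answer: REJECT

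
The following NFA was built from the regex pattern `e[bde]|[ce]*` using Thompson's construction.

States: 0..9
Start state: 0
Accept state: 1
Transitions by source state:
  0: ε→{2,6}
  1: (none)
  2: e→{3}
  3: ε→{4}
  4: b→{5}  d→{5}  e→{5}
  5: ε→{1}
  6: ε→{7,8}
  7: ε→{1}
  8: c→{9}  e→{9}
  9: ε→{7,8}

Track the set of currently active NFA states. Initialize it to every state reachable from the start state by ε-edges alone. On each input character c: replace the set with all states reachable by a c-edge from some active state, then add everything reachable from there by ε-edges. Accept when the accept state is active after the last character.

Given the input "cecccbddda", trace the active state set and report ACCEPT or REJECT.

Answer: REJECT

Steps:
initial (ε-close {0}): {0,1,2,6,7,8}
'c' @ 1: {1,7,8,9}  (accept∈set)
'e' @ 2: {1,7,8,9}  (accept∈set)
'c' @ 3: {1,7,8,9}  (accept∈set)
'c' @ 4: {1,7,8,9}  (accept∈set)
'c' @ 5: {1,7,8,9}  (accept∈set)
'b' @ 6: {}  — dead — no transitions
rest 'ddda' ignored (set empty)
final: {}; accept 1 not in set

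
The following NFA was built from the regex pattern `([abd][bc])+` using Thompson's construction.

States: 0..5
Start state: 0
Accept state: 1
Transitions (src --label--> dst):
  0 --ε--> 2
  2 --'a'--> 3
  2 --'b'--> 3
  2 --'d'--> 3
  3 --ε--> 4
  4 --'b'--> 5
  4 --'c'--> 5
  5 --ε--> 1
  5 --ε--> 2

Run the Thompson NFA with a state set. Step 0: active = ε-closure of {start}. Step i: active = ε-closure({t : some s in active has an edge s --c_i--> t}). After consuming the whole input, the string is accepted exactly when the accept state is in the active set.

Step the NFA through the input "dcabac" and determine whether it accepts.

Answer: ACCEPT

Steps:
initial (ε-close {0}): {0,2}
'd' @ 1: {3,4}
'c' @ 2: {1,2,5}  [accepting]
'a' @ 3: {3,4}
'b' @ 4: {1,2,5}  [accepting]
'a' @ 5: {3,4}
'c' @ 6: {1,2,5}  [accepting]
end set {1,2,5} — state 1 in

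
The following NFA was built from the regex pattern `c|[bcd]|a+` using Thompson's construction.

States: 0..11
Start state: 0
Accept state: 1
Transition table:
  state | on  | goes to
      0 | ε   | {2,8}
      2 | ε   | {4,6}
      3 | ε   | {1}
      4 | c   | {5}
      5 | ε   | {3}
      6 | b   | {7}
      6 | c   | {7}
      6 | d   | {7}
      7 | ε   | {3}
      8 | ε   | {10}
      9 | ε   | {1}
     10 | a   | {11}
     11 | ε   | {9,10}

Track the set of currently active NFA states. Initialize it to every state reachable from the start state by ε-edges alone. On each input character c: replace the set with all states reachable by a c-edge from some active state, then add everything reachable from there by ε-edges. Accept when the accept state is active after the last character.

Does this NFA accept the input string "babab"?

Answer: REJECT

Derivation:
initial (ε-close {0}): {0,2,4,6,8,10}
'b' @ 1: {1,3,7}  (accept∈set)
'a' @ 2: {}  — state set empty
rest 'bab' ignored (set empty)
final: {}; accept 1 not in set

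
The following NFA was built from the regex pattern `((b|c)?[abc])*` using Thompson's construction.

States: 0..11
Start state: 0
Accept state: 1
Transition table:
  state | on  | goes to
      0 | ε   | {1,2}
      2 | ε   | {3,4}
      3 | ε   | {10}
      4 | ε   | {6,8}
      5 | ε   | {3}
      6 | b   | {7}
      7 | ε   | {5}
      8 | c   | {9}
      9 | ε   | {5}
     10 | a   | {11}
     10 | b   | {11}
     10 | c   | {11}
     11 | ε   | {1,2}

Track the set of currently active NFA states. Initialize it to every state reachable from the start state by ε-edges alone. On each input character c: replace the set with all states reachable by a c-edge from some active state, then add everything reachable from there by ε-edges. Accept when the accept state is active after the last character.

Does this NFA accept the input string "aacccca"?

Answer: ACCEPT

Trace:
start: ε-closure({0}) = {0,1,2,3,4,6,8,10}
'a' @ 1: {1,2,3,4,6,8,10,11}  (accept∈set)
'a' @ 2: {1,2,3,4,6,8,10,11}  (accept∈set)
'c' @ 3: {1,2,3,4,5,6,8,9,10,11}  (accept∈set)
'c' @ 4: {1,2,3,4,5,6,8,9,10,11}  (accept∈set)
'c' @ 5: {1,2,3,4,5,6,8,9,10,11}  (accept∈set)
'c' @ 6: {1,2,3,4,5,6,8,9,10,11}  (accept∈set)
'a' @ 7: {1,2,3,4,6,8,10,11}  (accept∈set)
after full input: {1,2,3,4,6,8,10,11}  (accept=1 in)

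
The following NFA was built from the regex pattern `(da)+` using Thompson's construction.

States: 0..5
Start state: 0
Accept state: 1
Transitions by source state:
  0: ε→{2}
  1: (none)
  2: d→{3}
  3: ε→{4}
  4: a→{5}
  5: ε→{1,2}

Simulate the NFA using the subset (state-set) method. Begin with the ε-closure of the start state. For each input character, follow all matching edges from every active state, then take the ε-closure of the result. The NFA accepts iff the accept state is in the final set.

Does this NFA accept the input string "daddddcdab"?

initial (ε-close {0}): {0,2}
'd' @ 1: {3,4}
'a' @ 2: {1,2,5}  (accept∈set)
'd' @ 3: {3,4}
'd' @ 4: {}  — no active states
rest 'ddcdab' ignored (set empty)
end set {} — state 1 not in

Answer: REJECT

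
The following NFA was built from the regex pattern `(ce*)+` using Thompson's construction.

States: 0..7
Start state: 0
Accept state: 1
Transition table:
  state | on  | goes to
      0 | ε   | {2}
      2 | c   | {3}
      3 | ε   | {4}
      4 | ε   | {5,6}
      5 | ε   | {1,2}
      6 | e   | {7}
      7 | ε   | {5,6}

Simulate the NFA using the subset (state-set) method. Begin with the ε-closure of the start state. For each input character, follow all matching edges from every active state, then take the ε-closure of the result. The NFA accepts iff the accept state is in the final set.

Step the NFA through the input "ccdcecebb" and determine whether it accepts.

Answer: REJECT

Derivation:
start: ε-closure({0}) = {0,2}
'c' @ 1: {1,2,3,4,5,6}  (accept∈set)
'c' @ 2: {1,2,3,4,5,6}  (accept∈set)
'd' @ 3: {}  — no active states
rest 'cecebb' ignored (set empty)
final: {}; accept 1 not in set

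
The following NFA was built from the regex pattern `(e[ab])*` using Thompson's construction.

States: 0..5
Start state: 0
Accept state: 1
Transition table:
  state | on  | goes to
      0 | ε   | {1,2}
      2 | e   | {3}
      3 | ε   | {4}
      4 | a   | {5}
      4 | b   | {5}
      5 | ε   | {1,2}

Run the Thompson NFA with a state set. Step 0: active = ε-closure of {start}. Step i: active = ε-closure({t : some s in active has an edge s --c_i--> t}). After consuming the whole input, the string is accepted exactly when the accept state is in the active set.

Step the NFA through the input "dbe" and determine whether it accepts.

Answer: REJECT

Trace:
S₀ = ε-closure({0}) = {0,1,2}
'd' @ 1: {}  — dead — no transitions
rest 'be' ignored (set empty)
end set {} — state 1 not in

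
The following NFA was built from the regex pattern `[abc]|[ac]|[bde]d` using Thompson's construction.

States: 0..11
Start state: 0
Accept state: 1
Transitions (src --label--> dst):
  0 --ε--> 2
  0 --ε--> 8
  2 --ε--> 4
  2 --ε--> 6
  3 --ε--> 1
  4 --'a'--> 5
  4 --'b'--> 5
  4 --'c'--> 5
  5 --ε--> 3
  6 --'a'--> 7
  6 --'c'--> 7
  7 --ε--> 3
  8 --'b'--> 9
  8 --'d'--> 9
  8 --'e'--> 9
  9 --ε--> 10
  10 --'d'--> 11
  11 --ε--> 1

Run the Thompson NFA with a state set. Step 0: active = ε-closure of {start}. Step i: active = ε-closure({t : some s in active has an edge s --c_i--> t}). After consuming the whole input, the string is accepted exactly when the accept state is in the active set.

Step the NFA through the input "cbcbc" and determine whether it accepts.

start: ε-closure({0}) = {0,2,4,6,8}
'c' @ 1: {1,3,5,7}  (accept∈set)
'b' @ 2: {}  — no active states
rest 'cbc' ignored (set empty)
after full input: {}  (accept=1 not in)

Answer: REJECT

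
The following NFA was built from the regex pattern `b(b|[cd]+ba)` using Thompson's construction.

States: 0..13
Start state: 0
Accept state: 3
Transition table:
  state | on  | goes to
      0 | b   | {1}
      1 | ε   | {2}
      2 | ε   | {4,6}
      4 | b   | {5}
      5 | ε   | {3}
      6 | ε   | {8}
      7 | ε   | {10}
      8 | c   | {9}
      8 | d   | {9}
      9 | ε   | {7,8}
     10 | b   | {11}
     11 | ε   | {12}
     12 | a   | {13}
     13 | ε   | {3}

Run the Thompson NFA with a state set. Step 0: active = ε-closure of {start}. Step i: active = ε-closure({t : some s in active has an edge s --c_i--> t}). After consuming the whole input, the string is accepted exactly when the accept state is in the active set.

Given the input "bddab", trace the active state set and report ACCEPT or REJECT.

Answer: REJECT

Steps:
start: ε-closure({0}) = {0}
'b' @ 1: {1,2,4,6,8}
'd' @ 2: {7,8,9,10}
'd' @ 3: {7,8,9,10}
'a' @ 4: {}  — dead — no transitions
rest 'b' ignored (set empty)
end set {} — state 3 not in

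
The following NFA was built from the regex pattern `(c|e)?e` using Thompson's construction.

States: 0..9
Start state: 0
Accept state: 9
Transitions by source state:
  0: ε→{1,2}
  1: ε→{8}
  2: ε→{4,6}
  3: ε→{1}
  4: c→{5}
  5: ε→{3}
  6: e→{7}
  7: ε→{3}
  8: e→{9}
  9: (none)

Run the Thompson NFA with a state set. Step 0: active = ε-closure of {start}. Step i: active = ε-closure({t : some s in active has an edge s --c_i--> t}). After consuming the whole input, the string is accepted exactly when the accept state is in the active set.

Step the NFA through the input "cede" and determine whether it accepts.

Answer: REJECT

Trace:
start: ε-closure({0}) = {0,1,2,4,6,8}
'c' @ 1: {1,3,5,8}
'e' @ 2: {9}  [accepting]
'd' @ 3: {}  — no active states
rest 'e' ignored (set empty)
final: {}; accept 9 not in set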